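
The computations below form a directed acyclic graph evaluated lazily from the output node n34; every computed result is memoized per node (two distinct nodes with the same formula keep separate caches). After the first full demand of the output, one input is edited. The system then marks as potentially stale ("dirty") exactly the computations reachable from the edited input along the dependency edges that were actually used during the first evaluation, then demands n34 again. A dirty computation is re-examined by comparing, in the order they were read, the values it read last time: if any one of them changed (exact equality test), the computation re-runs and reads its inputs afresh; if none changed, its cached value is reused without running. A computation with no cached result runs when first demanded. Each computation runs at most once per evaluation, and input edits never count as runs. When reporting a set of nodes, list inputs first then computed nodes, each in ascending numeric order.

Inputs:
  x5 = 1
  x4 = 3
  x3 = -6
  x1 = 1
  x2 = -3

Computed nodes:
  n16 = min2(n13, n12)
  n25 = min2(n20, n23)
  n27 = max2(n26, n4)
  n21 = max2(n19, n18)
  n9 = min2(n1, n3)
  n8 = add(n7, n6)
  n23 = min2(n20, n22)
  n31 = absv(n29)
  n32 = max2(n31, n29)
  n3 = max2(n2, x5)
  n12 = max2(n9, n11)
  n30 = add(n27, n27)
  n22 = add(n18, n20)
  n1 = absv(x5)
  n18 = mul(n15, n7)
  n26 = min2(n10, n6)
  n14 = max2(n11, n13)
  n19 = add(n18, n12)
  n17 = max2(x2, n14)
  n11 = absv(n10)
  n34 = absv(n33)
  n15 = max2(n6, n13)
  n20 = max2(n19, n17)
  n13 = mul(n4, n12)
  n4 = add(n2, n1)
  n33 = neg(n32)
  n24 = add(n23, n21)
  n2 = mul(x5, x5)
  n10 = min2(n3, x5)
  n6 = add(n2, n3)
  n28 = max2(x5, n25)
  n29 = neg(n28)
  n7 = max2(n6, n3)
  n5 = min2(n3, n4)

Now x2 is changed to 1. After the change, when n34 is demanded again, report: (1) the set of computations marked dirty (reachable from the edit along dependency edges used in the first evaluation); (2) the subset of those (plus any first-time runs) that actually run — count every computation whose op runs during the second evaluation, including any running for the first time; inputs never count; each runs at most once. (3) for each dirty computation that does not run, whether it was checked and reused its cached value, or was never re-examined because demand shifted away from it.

The edit dirties: n17, n20, n22, n23, n25, n28, n29, n31, n32, n33, n34.
1 computations run: n17.
Cache hits after checking: n20, n22, n23, n25, n28, n29, n31, n32, n33, n34.
Note the absorption at n17: it re-runs yet its value is the same, leaving the output's value untouched.

First demand of the output computes:
  n1 = absv(1) = 1
  n2 = mul(1, 1) = 1
  n3 = max2(1, 1) = 1
  n4 = add(1, 1) = 2
  n6 = add(1, 1) = 2
  n7 = max2(2, 1) = 2
  n9 = min2(1, 1) = 1
  n10 = min2(1, 1) = 1
  n11 = absv(1) = 1
  n12 = max2(1, 1) = 1
  n13 = mul(2, 1) = 2
  n14 = max2(1, 2) = 2
  n15 = max2(2, 2) = 2
  n17 = max2(-3, 2) = 2
  n18 = mul(2, 2) = 4
  n19 = add(4, 1) = 5
  n20 = max2(5, 2) = 5
  n22 = add(4, 5) = 9
  n23 = min2(5, 9) = 5
  n25 = min2(5, 5) = 5
  n28 = max2(1, 5) = 5
  n29 = neg(5) = -5
  n31 = absv(-5) = 5
  n32 = max2(5, -5) = 5
  n33 = neg(5) = -5
  n34 = absv(-5) = 5

After the edit, cleaning proceeds:
  n17: a read changed (x2 -3->1) — executes, giving 2 — identical to its old value.
  n20: dirty, but its reads are unchanged (n19 unchanged, n17 unchanged); cached 5 stands.
  n22: dirty, but its reads are unchanged (n18 unchanged, n20 unchanged); cached 9 stands.
  n23: dirty, but its reads are unchanged (n20 unchanged, n22 unchanged); cached 5 stands.
  n25: dirty, but its reads are unchanged (n20 unchanged, n23 unchanged); cached 5 stands.
  n28: dirty, but its reads are unchanged (x5 unchanged, n25 unchanged); cached 5 stands.
  n29: dirty, but its reads are unchanged (n28 unchanged); cached -5 stands.
  n31: dirty, but its reads are unchanged (n29 unchanged); cached 5 stands.
  n32: dirty, but its reads are unchanged (n31 unchanged, n29 unchanged); cached 5 stands.
  n33: dirty, but its reads are unchanged (n32 unchanged); cached -5 stands.
  n34: dirty, but its reads are unchanged (n33 unchanged); cached 5 stands.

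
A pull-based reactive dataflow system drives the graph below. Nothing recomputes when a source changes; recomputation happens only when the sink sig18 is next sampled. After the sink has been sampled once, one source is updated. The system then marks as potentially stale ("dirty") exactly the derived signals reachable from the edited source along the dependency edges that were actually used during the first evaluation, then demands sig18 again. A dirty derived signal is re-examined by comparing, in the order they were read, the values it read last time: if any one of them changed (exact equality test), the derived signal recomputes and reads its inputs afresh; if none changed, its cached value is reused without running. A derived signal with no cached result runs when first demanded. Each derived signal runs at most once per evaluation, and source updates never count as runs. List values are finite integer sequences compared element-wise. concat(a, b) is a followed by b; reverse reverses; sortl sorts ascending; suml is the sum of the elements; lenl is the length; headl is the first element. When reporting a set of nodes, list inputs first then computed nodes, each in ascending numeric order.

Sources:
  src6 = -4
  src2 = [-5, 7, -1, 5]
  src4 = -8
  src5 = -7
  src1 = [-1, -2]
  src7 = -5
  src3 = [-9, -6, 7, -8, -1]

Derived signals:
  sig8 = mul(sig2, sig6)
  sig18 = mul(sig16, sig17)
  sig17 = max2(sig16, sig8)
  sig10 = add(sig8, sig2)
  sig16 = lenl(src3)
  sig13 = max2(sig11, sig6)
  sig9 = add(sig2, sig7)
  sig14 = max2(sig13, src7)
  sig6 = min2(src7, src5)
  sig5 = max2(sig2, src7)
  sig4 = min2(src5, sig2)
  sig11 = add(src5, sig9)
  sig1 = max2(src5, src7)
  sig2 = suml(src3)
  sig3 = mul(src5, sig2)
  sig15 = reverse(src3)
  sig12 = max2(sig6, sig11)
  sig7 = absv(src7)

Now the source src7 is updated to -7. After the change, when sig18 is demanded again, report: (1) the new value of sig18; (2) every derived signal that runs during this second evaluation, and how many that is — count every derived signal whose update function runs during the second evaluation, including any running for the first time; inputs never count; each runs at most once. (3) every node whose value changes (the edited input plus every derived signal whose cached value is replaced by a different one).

First evaluation (everything demanded from the output):
  sig2 = suml([-9, -6, 7, -8, -1]) = -17
  sig6 = min2(-5, -7) = -7
  sig8 = mul(-17, -7) = 119
  sig16 = lenl([-9, -6, 7, -8, -1]) = 5
  sig17 = max2(5, 119) = 119
  sig18 = mul(5, 119) = 595

Propagation after the edit:
  sig6: runs — src7 -5->-7; result -7 (same value as before).
  sig8: checked — values it read are unchanged (sig2 unchanged, sig6 unchanged); reused cached 119 without running.
  sig17: checked — values it read are unchanged (sig16 unchanged, sig8 unchanged); reused cached 119 without running.
  sig18: checked — values it read are unchanged (sig16 unchanged, sig17 unchanged); reused cached 595 without running.

Key observation: the change is absorbed at sig6 — it re-runs but produces the same value, and the output's value is unchanged.

New value of sig18: 595.
Derived signals that run: sig6 — 1 in total.
Values that change: src7.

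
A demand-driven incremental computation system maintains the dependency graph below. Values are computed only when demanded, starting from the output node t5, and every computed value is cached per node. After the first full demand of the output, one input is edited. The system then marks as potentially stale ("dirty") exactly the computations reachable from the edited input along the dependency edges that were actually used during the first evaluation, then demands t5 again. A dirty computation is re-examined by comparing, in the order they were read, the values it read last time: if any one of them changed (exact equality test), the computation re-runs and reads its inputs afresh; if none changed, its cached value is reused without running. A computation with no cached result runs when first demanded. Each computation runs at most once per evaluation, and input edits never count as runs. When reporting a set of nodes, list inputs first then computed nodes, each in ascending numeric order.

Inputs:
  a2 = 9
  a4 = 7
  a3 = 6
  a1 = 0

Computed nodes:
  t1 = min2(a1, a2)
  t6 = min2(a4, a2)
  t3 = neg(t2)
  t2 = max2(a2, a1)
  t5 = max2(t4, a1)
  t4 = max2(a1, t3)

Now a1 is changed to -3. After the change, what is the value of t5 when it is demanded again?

First evaluation (everything demanded from the output):
  t2 = max2(9, 0) = 9
  t3 = neg(9) = -9
  t4 = max2(0, -9) = 0
  t5 = max2(0, 0) = 0

Propagation after the edit:
  t2: runs — a1 0->-3; result 9 (same value as before).
  t3: checked — values it read are unchanged (t2 unchanged); reused cached -9 without running.
  t4: runs — a1 0->-3; result -3.
  t5: runs — t4 0->-3; a1 0->-3; result -3.

Key observation: the cutoff stops propagation at t3 — its inputs' values are unchanged, so it reuses its cache.

New value of t5: -3.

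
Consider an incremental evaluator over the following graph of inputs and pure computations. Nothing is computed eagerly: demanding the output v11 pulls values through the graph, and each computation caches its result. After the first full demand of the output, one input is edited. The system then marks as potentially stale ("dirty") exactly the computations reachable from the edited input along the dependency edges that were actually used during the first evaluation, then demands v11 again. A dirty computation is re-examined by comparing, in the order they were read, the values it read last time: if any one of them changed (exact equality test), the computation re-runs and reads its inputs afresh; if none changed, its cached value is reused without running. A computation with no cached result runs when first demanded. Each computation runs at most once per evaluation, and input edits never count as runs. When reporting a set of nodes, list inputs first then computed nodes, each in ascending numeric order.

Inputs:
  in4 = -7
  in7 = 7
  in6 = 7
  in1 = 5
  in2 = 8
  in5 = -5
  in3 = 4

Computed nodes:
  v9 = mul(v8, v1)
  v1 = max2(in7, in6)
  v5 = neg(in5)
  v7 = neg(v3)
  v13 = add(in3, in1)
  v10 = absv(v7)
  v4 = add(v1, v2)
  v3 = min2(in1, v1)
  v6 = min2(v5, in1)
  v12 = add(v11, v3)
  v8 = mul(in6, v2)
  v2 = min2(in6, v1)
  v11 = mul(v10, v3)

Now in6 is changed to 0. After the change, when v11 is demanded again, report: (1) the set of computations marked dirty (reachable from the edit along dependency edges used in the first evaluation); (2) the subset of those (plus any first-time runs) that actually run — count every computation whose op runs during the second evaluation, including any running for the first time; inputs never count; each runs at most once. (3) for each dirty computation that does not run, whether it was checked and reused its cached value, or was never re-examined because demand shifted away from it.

Dirty set: v1, v3, v7, v10, v11.
Run set: v1 (1 run).
Re-examined without running (cache reused): v3, v7, v10, v11.
The important point: v1 recomputes to an identical value, and the output ends up unchanged.

Initial pass — values computed on the first demand:
  v1 = max2(7, 7) = 7
  v3 = min2(5, 7) = 5
  v7 = neg(5) = -5
  v10 = absv(-5) = 5
  v11 = mul(5, 5) = 25

Second demand — change propagation:
  v1: re-runs because in6 7->0; new result 7 (unchanged).
  v3: re-examined; everything it read last time is the same (in1 unchanged, v1 unchanged) — cache 5 kept, no run.
  v7: re-examined; everything it read last time is the same (v3 unchanged) — cache -5 kept, no run.
  v10: re-examined; everything it read last time is the same (v7 unchanged) — cache 5 kept, no run.
  v11: re-examined; everything it read last time is the same (v10 unchanged, v3 unchanged) — cache 25 kept, no run.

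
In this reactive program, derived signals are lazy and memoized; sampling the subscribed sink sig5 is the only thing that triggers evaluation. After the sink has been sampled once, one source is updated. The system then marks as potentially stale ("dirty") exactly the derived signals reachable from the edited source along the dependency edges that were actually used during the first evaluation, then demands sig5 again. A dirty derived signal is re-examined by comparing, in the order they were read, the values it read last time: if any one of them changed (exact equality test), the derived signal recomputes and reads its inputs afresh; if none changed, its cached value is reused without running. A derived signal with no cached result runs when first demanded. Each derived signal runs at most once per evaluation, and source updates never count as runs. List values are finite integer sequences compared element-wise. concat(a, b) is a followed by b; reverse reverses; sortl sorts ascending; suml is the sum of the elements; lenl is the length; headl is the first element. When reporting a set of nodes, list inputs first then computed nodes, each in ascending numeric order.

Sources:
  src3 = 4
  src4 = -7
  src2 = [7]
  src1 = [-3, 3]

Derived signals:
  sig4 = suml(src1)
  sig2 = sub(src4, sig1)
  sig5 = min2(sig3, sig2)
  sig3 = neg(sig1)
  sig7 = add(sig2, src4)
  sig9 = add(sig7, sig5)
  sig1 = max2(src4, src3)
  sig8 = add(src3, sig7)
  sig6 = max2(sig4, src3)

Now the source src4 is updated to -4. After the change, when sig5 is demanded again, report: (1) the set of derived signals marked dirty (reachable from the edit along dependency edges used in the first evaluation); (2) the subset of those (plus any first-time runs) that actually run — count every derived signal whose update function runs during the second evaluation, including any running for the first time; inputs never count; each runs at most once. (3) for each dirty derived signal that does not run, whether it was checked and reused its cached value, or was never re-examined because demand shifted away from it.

The edit dirties: sig1, sig2, sig3, sig5.
3 derived signals run: sig1, sig2, sig5.
Cache hits after checking: sig3.
Note where the cutoff bites: sig3 is checked, finds nothing changed, and keeps its cache.

First demand of the output computes:
  sig1 = max2(-7, 4) = 4
  sig2 = sub(-7, 4) = -11
  sig3 = neg(4) = -4
  sig5 = min2(-4, -11) = -11

After the edit, cleaning proceeds:
  sig1: a read changed (src4 -7->-4) — executes, giving 4 — identical to its old value.
  sig2: a read changed (src4 -7->-4) — executes, giving -8.
  sig3: dirty, but its reads are unchanged (sig1 unchanged); cached -4 stands.
  sig5: a read changed (sig2 -11->-8) — executes, giving -8.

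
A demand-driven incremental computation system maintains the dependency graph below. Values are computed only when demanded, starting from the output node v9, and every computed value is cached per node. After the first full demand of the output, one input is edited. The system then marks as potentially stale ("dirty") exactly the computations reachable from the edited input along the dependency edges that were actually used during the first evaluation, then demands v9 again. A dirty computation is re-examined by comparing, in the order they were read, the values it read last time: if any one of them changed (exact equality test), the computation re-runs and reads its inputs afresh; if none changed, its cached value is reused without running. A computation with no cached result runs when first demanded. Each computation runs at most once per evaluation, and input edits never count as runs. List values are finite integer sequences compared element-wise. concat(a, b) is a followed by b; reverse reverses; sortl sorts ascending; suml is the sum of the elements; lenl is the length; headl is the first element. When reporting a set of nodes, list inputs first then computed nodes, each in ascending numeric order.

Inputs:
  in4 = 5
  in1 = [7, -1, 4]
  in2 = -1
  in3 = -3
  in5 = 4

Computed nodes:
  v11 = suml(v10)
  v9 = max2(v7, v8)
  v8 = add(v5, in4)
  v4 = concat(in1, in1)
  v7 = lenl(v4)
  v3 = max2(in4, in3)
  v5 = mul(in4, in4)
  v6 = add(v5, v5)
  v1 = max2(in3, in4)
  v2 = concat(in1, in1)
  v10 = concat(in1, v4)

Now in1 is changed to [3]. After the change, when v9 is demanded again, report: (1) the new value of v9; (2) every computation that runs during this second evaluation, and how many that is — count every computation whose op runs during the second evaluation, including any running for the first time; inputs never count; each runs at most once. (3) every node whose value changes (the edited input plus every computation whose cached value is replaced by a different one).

First evaluation (everything demanded from the output):
  v4 = concat([7, -1, 4], [7, -1, 4]) = [7, -1, 4, 7, -1, 4]
  v5 = mul(5, 5) = 25
  v7 = lenl([7, -1, 4, 7, -1, 4]) = 6
  v8 = add(25, 5) = 30
  v9 = max2(6, 30) = 30

Propagation after the edit:
  v4: runs — in1 [7, -1, 4]->[3]; in1 [7, -1, 4]->[3]; result [3, 3].
  v7: runs — v4 [7, -1, 4, 7, -1, 4]->[3, 3]; result 2.
  v9: runs — v7 6->2; result 30 (same value as before).

New value of v9: 30.
Computations that run: v4, v7, v9 — 3 in total.
Values that change: in1, v4, v7.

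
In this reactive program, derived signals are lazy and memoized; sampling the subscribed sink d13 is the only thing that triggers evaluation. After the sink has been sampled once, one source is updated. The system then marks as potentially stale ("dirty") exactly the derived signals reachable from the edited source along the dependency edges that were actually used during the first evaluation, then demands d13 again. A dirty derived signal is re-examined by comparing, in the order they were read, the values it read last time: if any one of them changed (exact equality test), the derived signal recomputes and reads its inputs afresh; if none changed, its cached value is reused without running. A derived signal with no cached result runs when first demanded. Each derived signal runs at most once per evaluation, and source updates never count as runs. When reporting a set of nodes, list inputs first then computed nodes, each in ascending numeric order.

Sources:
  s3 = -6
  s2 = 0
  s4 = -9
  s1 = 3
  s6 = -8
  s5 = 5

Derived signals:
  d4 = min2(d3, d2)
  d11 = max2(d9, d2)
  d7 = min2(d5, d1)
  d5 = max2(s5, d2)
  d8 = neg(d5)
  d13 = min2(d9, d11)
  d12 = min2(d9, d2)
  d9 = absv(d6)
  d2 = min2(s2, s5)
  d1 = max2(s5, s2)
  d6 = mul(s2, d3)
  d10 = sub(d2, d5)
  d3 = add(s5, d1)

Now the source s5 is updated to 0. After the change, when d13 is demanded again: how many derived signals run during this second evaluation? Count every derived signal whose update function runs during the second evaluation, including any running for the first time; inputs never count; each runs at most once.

4 derived signals run: d1, d2, d3, d6.
Note where the cutoff bites: d9 is checked, finds nothing changed, and keeps its cache.

First demand of the output computes:
  d1 = max2(5, 0) = 5
  d2 = min2(0, 5) = 0
  d3 = add(5, 5) = 10
  d6 = mul(0, 10) = 0
  d9 = absv(0) = 0
  d11 = max2(0, 0) = 0
  d13 = min2(0, 0) = 0

After the edit, cleaning proceeds:
  d1: a read changed (s5 5->0) — executes, giving 0.
  d2: a read changed (s5 5->0) — executes, giving 0 — identical to its old value.
  d3: a read changed (s5 5->0; d1 5->0) — executes, giving 0.
  d6: a read changed (d3 10->0) — executes, giving 0 — identical to its old value.
  d9: dirty, but its reads are unchanged (d6 unchanged); cached 0 stands.
  d11: dirty, but its reads are unchanged (d9 unchanged, d2 unchanged); cached 0 stands.
  d13: dirty, but its reads are unchanged (d9 unchanged, d11 unchanged); cached 0 stands.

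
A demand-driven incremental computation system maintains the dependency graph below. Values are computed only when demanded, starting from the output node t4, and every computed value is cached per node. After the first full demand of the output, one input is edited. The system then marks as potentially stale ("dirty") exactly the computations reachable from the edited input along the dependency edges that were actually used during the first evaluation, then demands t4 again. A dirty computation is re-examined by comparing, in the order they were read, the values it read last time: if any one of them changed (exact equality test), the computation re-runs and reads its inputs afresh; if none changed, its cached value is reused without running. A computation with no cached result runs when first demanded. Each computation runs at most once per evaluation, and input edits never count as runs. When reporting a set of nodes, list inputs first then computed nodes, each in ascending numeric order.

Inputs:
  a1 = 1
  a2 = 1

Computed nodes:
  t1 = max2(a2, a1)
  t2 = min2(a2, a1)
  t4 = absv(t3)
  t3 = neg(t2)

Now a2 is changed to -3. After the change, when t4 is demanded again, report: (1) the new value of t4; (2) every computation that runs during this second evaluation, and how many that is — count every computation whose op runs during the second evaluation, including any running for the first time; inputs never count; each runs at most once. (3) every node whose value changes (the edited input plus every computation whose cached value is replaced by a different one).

New value of t4: 3.
Computations that run: t2, t3, t4 — 3 in total.
Values that change: a2, t2, t3, t4.

First evaluation (everything demanded from the output):
  t2 = min2(1, 1) = 1
  t3 = neg(1) = -1
  t4 = absv(-1) = 1

Propagation after the edit:
  t2: runs — a2 1->-3; result -3.
  t3: runs — t2 1->-3; result 3.
  t4: runs — t3 -1->3; result 3.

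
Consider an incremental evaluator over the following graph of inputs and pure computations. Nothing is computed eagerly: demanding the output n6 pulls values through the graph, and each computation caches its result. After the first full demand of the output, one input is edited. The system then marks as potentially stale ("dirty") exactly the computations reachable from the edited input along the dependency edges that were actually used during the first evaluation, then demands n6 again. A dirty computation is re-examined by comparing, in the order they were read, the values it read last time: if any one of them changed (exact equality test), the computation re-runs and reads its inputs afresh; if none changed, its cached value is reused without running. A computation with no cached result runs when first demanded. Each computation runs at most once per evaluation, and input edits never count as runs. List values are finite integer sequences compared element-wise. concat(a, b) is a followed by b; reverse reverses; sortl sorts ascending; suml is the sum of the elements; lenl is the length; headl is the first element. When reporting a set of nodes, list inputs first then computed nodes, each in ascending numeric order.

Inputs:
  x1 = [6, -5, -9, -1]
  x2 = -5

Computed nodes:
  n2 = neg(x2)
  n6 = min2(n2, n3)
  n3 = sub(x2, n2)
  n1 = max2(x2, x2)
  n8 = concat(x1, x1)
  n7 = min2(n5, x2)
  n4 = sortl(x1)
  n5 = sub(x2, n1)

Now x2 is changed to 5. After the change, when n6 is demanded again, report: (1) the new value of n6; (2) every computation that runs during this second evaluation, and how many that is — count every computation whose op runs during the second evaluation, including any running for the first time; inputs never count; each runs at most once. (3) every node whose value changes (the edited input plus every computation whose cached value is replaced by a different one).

n6 now evaluates to -5.
Run set: n2, n3, n6 (3 run).
Changed values: x2, n2, n3, n6.

Initial pass — values computed on the first demand:
  n2 = neg(-5) = 5
  n3 = sub(-5, 5) = -10
  n6 = min2(5, -10) = -10

Second demand — change propagation:
  n2: re-runs because x2 -5->5; new result -5.
  n3: re-runs because x2 -5->5; n2 5->-5; new result 10.
  n6: re-runs because n2 5->-5; n3 -10->10; new result -5.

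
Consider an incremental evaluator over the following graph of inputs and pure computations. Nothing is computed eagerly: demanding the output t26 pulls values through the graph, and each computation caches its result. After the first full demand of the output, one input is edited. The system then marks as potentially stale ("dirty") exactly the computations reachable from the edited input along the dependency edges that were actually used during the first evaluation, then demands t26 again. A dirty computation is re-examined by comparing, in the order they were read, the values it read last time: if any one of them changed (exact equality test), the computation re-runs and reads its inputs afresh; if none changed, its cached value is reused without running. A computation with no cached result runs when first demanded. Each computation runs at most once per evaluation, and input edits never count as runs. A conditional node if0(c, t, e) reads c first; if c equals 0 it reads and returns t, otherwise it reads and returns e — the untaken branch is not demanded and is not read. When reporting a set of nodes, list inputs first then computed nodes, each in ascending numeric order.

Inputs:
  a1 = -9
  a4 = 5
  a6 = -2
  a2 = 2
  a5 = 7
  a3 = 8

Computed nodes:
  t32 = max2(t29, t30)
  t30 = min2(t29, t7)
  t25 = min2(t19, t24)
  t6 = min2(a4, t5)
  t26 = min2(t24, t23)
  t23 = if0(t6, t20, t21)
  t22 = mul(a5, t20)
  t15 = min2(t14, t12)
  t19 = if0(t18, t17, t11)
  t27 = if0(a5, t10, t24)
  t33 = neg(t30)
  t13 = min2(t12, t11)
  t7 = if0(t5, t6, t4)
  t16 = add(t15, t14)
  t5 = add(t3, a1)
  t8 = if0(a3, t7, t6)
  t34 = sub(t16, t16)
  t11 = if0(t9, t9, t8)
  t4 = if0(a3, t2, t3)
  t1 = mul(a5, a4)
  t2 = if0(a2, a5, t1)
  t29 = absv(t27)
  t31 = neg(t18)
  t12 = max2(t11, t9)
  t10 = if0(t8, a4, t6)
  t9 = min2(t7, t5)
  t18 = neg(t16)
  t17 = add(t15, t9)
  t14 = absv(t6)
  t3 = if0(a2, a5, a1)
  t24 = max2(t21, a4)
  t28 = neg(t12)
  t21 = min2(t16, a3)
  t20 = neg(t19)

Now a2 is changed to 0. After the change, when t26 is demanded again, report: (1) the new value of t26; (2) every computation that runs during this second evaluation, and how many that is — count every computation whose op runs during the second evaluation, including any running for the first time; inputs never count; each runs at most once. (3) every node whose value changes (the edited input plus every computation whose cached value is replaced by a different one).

t26 now evaluates to 0.
Run set: t3, t4, t5, t6, t7, t8, t9, t11, t12, t14, t15, t16, t23 (13 run).
Changed values: a2, t3, t4, t5, t6, t7, t8, t9, t11, t12, t14, t15.
The important point: at t21 every value read last time is unchanged, so the dirty flag clears without a run.

Initial pass — values computed on the first demand:
  t3 = if0(a2=2 -> else branch a1) = -9
  t4 = if0(a3=8 -> else branch t3) = -9
  t5 = add(-9, -9) = -18
  t6 = min2(5, -18) = -18
  t7 = if0(t5=-18 -> else branch t4) = -9
  t8 = if0(a3=8 -> else branch t6) = -18
  t9 = min2(-9, -18) = -18
  t11 = if0(t9=-18 -> else branch t8) = -18
  t12 = max2(-18, -18) = -18
  t14 = absv(-18) = 18
  t15 = min2(18, -18) = -18
  t16 = add(-18, 18) = 0
  t21 = min2(0, 8) = 0
  t23 = if0(t6=-18 -> else branch t21) = 0
  t24 = max2(0, 5) = 5
  t26 = min2(5, 0) = 0

Second demand — change propagation:
  t3: re-runs because a2 2->0; new result 7.
  t4: re-runs because t3 -9->7; new result 7.
  t5: re-runs because t3 -9->7; new result -2.
  t6: re-runs because t5 -18->-2; new result -2.
  t7: re-runs because t5 -18->-2; t4 -9->7; new result 7.
  t8: re-runs because t6 -18->-2; new result -2.
  t9: re-runs because t7 -9->7; t5 -18->-2; new result -2.
  t11: re-runs because t9 -18->-2; t8 -18->-2; new result -2.
  t12: re-runs because t11 -18->-2; t9 -18->-2; new result -2.
  t14: re-runs because t6 -18->-2; new result 2.
  t15: re-runs because t14 18->2; t12 -18->-2; new result -2.
  t16: re-runs because t15 -18->-2; t14 18->2; new result 0 (unchanged).
  t21: re-examined; everything it read last time is the same (t16 unchanged, a3 unchanged) — cache 0 kept, no run.
  t23: re-runs because t6 -18->-2; new result 0 (unchanged).
  t24: re-examined; everything it read last time is the same (t21 unchanged, a4 unchanged) — cache 5 kept, no run.
  t26: re-examined; everything it read last time is the same (t24 unchanged, t23 unchanged) — cache 0 kept, no run.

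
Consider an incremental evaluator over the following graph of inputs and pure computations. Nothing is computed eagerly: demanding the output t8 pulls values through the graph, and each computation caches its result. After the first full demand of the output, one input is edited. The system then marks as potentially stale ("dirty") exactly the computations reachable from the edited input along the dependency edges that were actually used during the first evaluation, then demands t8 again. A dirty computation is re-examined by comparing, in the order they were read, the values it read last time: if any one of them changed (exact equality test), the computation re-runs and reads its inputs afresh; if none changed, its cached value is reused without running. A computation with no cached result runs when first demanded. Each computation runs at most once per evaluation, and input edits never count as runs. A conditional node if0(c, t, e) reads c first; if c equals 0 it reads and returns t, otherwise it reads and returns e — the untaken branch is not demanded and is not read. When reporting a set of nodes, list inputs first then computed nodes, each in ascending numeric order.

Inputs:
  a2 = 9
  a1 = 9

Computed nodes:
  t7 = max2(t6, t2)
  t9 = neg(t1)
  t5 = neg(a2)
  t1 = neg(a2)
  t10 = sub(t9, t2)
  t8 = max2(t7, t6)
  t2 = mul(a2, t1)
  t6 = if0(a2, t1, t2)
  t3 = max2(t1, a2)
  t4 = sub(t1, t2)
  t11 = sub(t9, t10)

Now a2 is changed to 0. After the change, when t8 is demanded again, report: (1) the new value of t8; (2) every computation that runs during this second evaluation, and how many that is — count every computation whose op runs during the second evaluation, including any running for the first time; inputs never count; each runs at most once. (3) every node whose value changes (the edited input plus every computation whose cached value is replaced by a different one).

t8 now evaluates to 0.
Run set: t1, t2, t6, t7, t8 (5 run).
Changed values: a2, t1, t2, t6, t7, t8.

Initial pass — values computed on the first demand:
  t1 = neg(9) = -9
  t2 = mul(9, -9) = -81
  t6 = if0(a2=9 -> else branch t2) = -81
  t7 = max2(-81, -81) = -81
  t8 = max2(-81, -81) = -81

Second demand — change propagation:
  t1: re-runs because a2 9->0; new result 0.
  t2: re-runs because a2 9->0; t1 -9->0; new result 0.
  t6: re-runs because a2 9->0; t2 -81->0; new result 0.
  t7: re-runs because t6 -81->0; t2 -81->0; new result 0.
  t8: re-runs because t7 -81->0; t6 -81->0; new result 0.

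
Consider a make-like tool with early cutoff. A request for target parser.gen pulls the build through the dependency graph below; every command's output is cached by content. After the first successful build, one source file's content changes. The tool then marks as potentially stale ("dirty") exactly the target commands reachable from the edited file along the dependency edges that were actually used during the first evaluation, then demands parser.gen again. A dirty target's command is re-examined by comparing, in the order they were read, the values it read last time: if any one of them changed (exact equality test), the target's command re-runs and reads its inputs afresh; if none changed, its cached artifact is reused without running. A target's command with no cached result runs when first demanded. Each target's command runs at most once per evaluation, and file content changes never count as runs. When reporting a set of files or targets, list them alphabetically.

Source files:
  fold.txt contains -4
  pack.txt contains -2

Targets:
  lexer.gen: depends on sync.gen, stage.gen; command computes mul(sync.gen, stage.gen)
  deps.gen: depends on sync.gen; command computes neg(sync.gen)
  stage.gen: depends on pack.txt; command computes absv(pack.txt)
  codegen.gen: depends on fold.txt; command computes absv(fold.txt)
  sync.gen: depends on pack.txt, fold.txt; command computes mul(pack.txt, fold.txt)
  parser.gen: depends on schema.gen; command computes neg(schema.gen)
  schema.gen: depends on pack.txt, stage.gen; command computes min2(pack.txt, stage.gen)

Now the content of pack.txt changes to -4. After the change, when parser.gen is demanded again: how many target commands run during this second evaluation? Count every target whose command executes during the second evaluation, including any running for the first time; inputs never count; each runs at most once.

3 target commands run: parser.gen, schema.gen, stage.gen.

First demand of the output computes:
  stage.gen = absv(-2) = 2
  schema.gen = min2(-2, 2) = -2
  parser.gen = neg(-2) = 2

After the edit, cleaning proceeds:
  stage.gen: a read changed (pack.txt -2->-4) — executes, giving 4.
  schema.gen: a read changed (pack.txt -2->-4; stage.gen 2->4) — executes, giving -4.
  parser.gen: a read changed (schema.gen -2->-4) — executes, giving 4.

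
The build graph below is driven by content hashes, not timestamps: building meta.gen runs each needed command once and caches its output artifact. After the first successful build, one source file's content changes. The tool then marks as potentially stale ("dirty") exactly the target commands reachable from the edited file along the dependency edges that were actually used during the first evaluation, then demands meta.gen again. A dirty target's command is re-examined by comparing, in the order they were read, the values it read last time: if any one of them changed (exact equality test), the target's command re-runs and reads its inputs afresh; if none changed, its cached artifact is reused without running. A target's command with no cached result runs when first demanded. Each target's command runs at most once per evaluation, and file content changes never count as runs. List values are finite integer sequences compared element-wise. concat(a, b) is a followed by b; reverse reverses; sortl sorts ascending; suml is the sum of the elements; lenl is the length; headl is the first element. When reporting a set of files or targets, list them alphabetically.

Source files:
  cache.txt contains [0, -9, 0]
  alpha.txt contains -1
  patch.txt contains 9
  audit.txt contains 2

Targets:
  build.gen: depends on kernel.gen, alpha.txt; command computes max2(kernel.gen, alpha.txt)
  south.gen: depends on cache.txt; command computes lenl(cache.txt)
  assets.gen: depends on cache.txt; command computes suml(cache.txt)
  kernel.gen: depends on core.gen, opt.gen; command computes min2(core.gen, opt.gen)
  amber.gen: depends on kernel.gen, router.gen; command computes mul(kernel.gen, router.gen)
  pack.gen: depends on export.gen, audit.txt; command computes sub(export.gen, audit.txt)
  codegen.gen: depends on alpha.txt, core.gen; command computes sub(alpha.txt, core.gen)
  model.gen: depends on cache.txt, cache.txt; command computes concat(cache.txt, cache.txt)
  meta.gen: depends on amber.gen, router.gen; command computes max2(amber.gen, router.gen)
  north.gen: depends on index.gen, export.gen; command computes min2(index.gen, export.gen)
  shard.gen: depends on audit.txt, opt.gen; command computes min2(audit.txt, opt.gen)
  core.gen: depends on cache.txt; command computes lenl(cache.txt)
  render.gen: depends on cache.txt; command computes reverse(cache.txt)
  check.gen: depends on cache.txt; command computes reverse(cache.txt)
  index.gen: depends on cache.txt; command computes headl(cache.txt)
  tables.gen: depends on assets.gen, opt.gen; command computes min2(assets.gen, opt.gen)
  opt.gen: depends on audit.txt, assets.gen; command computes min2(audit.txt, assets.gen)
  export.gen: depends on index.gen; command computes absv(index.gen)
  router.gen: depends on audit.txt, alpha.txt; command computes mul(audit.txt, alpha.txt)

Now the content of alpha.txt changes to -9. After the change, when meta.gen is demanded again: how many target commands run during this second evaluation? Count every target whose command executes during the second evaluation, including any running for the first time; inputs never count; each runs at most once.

Initial pass — values computed on the first demand:
  assets.gen = suml([0, -9, 0]) = -9
  core.gen = lenl([0, -9, 0]) = 3
  opt.gen = min2(2, -9) = -9
  kernel.gen = min2(3, -9) = -9
  router.gen = mul(2, -1) = -2
  amber.gen = mul(-9, -2) = 18
  meta.gen = max2(18, -2) = 18

Second demand — change propagation:
  router.gen: re-runs because alpha.txt -1->-9; new result -18.
  amber.gen: re-runs because router.gen -2->-18; new result 162.
  meta.gen: re-runs because amber.gen 18->162; router.gen -2->-18; new result 162.

Run set: amber.gen, meta.gen, router.gen (3 run).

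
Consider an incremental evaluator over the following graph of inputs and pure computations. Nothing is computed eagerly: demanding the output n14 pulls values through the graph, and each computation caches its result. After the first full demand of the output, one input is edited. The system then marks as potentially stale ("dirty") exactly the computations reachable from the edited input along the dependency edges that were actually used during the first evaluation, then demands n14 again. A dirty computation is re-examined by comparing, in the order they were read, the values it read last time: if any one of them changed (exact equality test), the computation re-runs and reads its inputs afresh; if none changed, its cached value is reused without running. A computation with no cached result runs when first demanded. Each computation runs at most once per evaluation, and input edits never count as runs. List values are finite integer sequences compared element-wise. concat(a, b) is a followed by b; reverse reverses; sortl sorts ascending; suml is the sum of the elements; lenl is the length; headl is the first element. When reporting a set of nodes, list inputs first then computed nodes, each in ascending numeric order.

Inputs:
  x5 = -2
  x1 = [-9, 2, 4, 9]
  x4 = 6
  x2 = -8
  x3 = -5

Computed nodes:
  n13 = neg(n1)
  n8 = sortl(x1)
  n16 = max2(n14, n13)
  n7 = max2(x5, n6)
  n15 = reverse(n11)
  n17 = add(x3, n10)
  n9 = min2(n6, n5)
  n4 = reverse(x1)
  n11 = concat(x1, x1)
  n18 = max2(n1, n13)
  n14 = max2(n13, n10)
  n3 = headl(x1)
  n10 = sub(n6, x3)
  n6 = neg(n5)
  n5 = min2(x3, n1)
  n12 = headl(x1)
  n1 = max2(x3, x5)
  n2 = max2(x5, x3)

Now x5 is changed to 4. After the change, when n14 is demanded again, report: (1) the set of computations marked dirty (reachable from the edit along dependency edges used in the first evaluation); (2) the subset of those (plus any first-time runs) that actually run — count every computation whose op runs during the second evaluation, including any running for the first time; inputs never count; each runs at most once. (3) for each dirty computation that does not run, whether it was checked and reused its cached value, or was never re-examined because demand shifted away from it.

Dirty set: n1, n5, n6, n10, n13, n14.
Run set: n1, n5, n13, n14 (4 run).
Re-examined without running (cache reused): n6, n10.
The important point: at n6 every value read last time is unchanged, so the dirty flag clears without a run.

Initial pass — values computed on the first demand:
  n1 = max2(-5, -2) = -2
  n5 = min2(-5, -2) = -5
  n6 = neg(-5) = 5
  n10 = sub(5, -5) = 10
  n13 = neg(-2) = 2
  n14 = max2(2, 10) = 10

Second demand — change propagation:
  n1: re-runs because x5 -2->4; new result 4.
  n5: re-runs because n1 -2->4; new result -5 (unchanged).
  n6: re-examined; everything it read last time is the same (n5 unchanged) — cache 5 kept, no run.
  n10: re-examined; everything it read last time is the same (n6 unchanged, x3 unchanged) — cache 10 kept, no run.
  n13: re-runs because n1 -2->4; new result -4.
  n14: re-runs because n13 2->-4; new result 10 (unchanged).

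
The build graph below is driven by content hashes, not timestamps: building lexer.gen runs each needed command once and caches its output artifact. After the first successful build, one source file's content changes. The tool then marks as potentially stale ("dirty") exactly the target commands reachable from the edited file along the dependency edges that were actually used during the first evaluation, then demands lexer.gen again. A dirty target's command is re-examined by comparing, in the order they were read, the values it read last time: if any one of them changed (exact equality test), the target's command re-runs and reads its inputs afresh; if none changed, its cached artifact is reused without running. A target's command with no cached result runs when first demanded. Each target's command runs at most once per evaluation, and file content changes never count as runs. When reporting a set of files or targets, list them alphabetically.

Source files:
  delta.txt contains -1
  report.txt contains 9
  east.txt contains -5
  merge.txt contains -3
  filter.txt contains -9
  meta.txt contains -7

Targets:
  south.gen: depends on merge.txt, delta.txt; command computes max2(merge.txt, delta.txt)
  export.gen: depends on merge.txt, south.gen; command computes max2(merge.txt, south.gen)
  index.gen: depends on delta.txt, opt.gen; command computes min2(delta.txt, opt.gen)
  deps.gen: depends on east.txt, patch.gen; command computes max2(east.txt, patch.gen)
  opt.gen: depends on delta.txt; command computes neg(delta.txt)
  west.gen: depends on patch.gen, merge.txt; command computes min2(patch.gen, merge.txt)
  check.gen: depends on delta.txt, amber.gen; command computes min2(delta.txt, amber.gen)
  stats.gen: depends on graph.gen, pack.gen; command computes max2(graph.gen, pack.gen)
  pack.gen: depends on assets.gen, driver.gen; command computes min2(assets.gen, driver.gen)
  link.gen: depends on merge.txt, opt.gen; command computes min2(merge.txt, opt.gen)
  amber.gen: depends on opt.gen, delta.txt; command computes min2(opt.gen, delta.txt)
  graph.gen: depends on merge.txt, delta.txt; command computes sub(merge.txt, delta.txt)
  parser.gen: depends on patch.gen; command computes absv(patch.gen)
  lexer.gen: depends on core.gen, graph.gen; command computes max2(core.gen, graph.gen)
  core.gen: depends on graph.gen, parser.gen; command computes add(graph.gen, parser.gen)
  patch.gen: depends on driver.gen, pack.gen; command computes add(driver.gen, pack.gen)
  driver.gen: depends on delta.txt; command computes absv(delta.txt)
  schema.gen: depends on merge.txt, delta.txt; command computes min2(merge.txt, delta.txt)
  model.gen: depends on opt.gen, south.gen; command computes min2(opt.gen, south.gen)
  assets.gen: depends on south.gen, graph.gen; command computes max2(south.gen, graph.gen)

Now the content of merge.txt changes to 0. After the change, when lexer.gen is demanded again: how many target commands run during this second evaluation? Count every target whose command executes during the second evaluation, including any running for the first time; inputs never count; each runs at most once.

Run set: assets.gen, core.gen, graph.gen, lexer.gen, pack.gen, parser.gen, patch.gen, south.gen (8 run).

Initial pass — values computed on the first demand:
  driver.gen = absv(-1) = 1
  graph.gen = sub(-3, -1) = -2
  south.gen = max2(-3, -1) = -1
  assets.gen = max2(-1, -2) = -1
  pack.gen = min2(-1, 1) = -1
  patch.gen = add(1, -1) = 0
  parser.gen = absv(0) = 0
  core.gen = add(-2, 0) = -2
  lexer.gen = max2(-2, -2) = -2

Second demand — change propagation:
  graph.gen: re-runs because merge.txt -3->0; new result 1.
  south.gen: re-runs because merge.txt -3->0; new result 0.
  assets.gen: re-runs because south.gen -1->0; graph.gen -2->1; new result 1.
  pack.gen: re-runs because assets.gen -1->1; new result 1.
  patch.gen: re-runs because pack.gen -1->1; new result 2.
  parser.gen: re-runs because patch.gen 0->2; new result 2.
  core.gen: re-runs because graph.gen -2->1; parser.gen 0->2; new result 3.
  lexer.gen: re-runs because core.gen -2->3; graph.gen -2->1; new result 3.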